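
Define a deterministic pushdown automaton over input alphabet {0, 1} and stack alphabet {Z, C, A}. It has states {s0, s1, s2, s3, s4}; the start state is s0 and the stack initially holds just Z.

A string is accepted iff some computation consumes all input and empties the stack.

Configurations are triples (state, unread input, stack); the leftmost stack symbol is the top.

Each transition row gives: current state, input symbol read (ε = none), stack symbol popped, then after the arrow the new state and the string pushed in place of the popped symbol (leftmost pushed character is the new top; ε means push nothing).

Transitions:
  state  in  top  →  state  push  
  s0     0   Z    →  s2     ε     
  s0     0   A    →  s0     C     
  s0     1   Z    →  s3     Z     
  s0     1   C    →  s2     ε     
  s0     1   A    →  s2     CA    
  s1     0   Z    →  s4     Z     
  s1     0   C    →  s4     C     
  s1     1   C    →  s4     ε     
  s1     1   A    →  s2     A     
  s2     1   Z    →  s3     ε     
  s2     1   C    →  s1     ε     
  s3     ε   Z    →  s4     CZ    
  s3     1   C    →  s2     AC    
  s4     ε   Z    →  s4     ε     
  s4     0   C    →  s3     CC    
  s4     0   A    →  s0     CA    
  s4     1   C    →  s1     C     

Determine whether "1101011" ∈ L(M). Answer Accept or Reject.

(s0, 1101011, Z)
  read 1, top Z: go to s3, push Z → (s3, 101011, Z)
  ε-move, top Z: go to s4, push CZ → (s4, 101011, CZ)
  read 1, top C: go to s1, push C → (s1, 01011, CZ)
  read 0, top C: go to s4, push C → (s4, 1011, CZ)
  read 1, top C: go to s1, push C → (s1, 011, CZ)
  read 0, top C: go to s4, push C → (s4, 11, CZ)
  read 1, top C: go to s1, push C → (s1, 1, CZ)
  read 1, top C: go to s4, push ε → (s4, ε, Z)
  ε-move, top Z: go to s4, push ε → (s4, ε, ε)
All input consumed and the stack is empty.

Accept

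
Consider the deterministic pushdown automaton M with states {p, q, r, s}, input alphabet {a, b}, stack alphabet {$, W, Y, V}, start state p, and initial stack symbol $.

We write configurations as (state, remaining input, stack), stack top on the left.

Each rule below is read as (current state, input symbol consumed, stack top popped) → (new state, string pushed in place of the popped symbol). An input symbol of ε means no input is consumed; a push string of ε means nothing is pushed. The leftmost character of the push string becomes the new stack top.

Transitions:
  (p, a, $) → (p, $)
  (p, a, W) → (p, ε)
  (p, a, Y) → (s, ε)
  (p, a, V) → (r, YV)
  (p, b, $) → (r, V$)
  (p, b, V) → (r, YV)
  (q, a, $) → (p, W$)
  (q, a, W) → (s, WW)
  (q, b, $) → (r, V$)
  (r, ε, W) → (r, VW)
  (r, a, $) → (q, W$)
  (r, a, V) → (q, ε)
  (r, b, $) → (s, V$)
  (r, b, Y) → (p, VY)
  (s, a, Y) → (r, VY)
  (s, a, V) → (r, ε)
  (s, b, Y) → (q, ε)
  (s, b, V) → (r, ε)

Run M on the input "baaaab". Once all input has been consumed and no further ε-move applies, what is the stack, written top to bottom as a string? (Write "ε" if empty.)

V$

(p, baaaab, $)
  read b, top $: go to r, push V$ → (r, aaaab, V$)
  read a, top V: go to q, push ε → (q, aaab, $)
  read a, top $: go to p, push W$ → (p, aab, W$)
  read a, top W: go to p, push ε → (p, ab, $)
  read a, top $: go to p, push $ → (p, b, $)
  read b, top $: go to r, push V$ → (r, ε, V$)
All input consumed in state r with stack V$.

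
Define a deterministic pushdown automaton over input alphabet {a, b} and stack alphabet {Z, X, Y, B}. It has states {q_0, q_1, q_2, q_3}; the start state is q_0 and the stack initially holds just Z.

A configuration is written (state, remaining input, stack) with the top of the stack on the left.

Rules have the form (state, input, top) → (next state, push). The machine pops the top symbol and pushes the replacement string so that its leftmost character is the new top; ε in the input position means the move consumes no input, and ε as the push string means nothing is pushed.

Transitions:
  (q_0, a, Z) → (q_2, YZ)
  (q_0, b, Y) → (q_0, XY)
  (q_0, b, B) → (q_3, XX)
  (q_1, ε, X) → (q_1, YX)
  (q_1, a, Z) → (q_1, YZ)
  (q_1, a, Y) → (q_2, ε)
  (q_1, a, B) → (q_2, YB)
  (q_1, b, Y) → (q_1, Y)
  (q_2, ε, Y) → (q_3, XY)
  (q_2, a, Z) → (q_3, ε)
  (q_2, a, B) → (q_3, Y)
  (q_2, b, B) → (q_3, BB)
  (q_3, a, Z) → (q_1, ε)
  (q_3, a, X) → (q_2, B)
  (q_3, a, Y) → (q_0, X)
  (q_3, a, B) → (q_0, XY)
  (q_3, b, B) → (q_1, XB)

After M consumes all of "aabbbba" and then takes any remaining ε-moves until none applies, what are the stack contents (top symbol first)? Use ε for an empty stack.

(q_0, aabbbba, Z)
  read a, top Z: go to q_2, push YZ → (q_2, abbbba, YZ)
  ε-move, top Y: go to q_3, push XY → (q_3, abbbba, XYZ)
  read a, top X: go to q_2, push B → (q_2, bbbba, BYZ)
  read b, top B: go to q_3, push BB → (q_3, bbba, BBYZ)
  read b, top B: go to q_1, push XB → (q_1, bba, XBBYZ)
  ε-move, top X: go to q_1, push YX → (q_1, bba, YXBBYZ)
  read b, top Y: go to q_1, push Y → (q_1, ba, YXBBYZ)
  read b, top Y: go to q_1, push Y → (q_1, a, YXBBYZ)
  read a, top Y: go to q_2, push ε → (q_2, ε, XBBYZ)
All input consumed in state q_2 with stack XBBYZ.

XBBYZ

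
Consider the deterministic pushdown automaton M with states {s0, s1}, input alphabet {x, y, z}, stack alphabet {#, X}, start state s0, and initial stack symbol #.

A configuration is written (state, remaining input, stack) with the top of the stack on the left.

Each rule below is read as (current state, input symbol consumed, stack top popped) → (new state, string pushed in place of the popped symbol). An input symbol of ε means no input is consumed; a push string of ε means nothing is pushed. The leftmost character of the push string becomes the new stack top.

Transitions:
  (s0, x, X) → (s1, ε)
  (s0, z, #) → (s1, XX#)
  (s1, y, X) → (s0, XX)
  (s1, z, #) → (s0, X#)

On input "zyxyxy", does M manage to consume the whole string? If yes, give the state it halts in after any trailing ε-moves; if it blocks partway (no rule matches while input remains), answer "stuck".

s0

(s0, zyxyxy, #) ⊢ (s1, yxyxy, XX#) ⊢ (s0, xyxy, XXX#) ⊢ (s1, yxy, XX#) ⊢ (s0, xy, XXX#) ⊢ (s1, y, XX#) ⊢ (s0, ε, XXX#)
All input consumed; M is in state s0.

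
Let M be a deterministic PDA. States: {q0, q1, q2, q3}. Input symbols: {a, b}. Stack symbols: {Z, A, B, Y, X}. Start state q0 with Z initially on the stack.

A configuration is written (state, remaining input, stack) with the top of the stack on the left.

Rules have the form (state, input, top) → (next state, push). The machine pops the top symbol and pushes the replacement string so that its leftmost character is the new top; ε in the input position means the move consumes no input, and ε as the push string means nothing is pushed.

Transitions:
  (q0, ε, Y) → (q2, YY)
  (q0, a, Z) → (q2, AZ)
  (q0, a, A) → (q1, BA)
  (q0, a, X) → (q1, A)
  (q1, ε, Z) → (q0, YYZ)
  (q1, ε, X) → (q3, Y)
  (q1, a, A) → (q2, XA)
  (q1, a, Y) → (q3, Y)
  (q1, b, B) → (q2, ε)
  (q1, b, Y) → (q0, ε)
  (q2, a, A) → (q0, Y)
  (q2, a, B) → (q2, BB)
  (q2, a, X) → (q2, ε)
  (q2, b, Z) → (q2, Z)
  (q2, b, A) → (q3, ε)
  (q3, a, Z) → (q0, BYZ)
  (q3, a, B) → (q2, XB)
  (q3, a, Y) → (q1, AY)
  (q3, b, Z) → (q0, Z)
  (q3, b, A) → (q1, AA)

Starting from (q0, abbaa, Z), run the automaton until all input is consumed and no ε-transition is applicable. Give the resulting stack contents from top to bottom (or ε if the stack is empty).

YYZ

(q0, abbaa, Z) ⊢ (q2, bbaa, AZ) ⊢ (q3, baa, Z) ⊢ (q0, aa, Z) ⊢ (q2, a, AZ) ⊢ (q0, ε, YZ) ⊢ (q2, ε, YYZ)
All input consumed in state q2 with stack YYZ.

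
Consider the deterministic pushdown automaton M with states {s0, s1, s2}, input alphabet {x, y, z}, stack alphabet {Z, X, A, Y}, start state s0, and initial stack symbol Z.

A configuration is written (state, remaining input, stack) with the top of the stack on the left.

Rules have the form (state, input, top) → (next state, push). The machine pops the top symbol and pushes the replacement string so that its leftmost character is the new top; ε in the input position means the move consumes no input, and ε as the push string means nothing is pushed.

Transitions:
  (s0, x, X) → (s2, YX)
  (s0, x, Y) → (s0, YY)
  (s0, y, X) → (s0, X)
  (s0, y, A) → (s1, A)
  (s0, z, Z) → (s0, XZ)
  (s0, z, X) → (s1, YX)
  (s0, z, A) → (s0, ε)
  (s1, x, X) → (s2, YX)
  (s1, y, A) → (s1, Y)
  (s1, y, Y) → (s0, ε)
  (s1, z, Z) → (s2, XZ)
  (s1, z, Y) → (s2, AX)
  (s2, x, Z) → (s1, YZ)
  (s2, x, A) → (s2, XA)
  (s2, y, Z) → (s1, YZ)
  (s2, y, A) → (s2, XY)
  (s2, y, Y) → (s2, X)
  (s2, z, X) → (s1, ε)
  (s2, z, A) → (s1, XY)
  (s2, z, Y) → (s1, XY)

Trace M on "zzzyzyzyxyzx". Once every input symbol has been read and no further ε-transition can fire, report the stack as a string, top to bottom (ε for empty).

(s0, zzzyzyzyxyzx, Z) ⊢ (s0, zzyzyzyxyzx, XZ) ⊢ (s1, zyzyzyxyzx, YXZ) ⊢ (s2, yzyzyxyzx, AXXZ) ⊢ (s2, zyzyxyzx, XYXXZ) ⊢ (s1, yzyxyzx, YXXZ) ⊢ (s0, zyxyzx, XXZ) ⊢ (s1, yxyzx, YXXZ) ⊢ (s0, xyzx, XXZ) ⊢ (s2, yzx, YXXZ) ⊢ (s2, zx, XXXZ) ⊢ (s1, x, XXZ) ⊢ (s2, ε, YXXZ)
All input consumed in state s2 with stack YXXZ.

YXXZ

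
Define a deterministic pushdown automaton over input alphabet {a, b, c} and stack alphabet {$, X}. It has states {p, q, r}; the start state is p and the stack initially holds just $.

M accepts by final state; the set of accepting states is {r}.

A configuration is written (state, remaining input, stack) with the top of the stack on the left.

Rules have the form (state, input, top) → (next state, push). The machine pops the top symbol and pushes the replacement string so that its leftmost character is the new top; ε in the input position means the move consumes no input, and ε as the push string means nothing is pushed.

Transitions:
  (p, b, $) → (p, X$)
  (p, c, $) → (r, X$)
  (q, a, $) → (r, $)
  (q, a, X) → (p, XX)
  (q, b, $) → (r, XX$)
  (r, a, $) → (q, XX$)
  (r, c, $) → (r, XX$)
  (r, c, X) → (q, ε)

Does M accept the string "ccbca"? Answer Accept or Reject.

Reject

(p, ccbca, $)
  read c, top $: go to r, push X$ → (r, cbca, X$)
  read c, top X: go to q, push ε → (q, bca, $)
  read b, top $: go to r, push XX$ → (r, ca, XX$)
  read c, top X: go to q, push ε → (q, a, X$)
  read a, top X: go to p, push XX → (p, ε, XX$)
All input consumed; state p ∉ F and no further ε-move applies.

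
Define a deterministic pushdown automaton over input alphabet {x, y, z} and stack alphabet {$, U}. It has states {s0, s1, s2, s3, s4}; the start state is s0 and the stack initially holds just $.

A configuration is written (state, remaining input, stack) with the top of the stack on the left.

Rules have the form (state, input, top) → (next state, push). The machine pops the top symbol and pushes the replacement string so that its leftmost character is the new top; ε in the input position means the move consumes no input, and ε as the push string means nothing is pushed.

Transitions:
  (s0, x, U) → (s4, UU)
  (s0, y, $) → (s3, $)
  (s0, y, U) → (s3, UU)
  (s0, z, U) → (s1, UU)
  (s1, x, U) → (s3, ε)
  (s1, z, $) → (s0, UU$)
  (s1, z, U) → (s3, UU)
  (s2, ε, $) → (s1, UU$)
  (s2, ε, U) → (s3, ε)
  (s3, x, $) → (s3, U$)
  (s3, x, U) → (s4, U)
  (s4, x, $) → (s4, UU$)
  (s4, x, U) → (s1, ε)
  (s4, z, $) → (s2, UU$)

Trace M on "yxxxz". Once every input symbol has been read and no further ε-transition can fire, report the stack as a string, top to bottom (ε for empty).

UU$

(s0, yxxxz, $) ⊢ (s3, xxxz, $) ⊢ (s3, xxz, U$) ⊢ (s4, xz, U$) ⊢ (s1, z, $) ⊢ (s0, ε, UU$)
All input consumed in state s0 with stack UU$.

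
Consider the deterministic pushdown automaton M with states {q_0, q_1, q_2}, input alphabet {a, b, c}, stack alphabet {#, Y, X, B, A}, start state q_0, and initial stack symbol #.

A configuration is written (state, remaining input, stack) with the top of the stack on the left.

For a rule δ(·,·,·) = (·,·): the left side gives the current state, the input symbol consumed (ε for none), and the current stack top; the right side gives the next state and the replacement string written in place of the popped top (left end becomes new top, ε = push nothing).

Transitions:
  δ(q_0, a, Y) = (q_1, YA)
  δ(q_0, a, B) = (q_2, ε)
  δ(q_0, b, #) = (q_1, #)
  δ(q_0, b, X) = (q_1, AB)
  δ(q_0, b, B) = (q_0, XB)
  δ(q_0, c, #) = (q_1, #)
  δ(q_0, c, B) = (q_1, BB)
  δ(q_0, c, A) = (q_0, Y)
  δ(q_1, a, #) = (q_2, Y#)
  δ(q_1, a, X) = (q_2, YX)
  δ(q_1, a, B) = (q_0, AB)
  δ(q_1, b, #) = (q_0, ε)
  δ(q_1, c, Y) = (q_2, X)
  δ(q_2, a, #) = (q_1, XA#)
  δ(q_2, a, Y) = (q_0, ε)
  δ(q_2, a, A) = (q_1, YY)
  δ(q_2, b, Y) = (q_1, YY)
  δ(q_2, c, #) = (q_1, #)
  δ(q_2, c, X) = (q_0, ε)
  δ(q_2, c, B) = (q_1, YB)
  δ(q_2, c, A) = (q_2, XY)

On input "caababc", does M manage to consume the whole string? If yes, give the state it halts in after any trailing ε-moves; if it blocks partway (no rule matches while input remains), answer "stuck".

q_2

(q_0, caababc, #)
  read c, top #: go to q_1, push # → (q_1, aababc, #)
  read a, top #: go to q_2, push Y# → (q_2, ababc, Y#)
  read a, top Y: go to q_0, push ε → (q_0, babc, #)
  read b, top #: go to q_1, push # → (q_1, abc, #)
  read a, top #: go to q_2, push Y# → (q_2, bc, Y#)
  read b, top Y: go to q_1, push YY → (q_1, c, YY#)
  read c, top Y: go to q_2, push X → (q_2, ε, XY#)
All input consumed; M is in state q_2.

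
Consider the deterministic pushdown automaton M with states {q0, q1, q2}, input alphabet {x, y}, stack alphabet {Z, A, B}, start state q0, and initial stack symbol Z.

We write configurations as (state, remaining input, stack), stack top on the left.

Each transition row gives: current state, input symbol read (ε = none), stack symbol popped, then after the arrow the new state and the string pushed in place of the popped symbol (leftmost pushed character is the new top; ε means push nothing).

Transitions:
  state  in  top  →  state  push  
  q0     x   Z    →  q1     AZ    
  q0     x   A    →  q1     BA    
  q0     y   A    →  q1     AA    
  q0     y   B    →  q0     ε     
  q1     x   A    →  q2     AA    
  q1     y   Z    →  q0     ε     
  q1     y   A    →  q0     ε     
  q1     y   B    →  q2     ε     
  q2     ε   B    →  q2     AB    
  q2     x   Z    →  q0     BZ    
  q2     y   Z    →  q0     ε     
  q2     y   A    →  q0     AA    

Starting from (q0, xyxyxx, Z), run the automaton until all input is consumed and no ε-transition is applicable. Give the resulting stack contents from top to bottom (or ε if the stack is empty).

(q0, xyxyxx, Z)
  read x, top Z: go to q1, push AZ → (q1, yxyxx, AZ)
  read y, top A: go to q0, push ε → (q0, xyxx, Z)
  read x, top Z: go to q1, push AZ → (q1, yxx, AZ)
  read y, top A: go to q0, push ε → (q0, xx, Z)
  read x, top Z: go to q1, push AZ → (q1, x, AZ)
  read x, top A: go to q2, push AA → (q2, ε, AAZ)
All input consumed in state q2 with stack AAZ.

AAZ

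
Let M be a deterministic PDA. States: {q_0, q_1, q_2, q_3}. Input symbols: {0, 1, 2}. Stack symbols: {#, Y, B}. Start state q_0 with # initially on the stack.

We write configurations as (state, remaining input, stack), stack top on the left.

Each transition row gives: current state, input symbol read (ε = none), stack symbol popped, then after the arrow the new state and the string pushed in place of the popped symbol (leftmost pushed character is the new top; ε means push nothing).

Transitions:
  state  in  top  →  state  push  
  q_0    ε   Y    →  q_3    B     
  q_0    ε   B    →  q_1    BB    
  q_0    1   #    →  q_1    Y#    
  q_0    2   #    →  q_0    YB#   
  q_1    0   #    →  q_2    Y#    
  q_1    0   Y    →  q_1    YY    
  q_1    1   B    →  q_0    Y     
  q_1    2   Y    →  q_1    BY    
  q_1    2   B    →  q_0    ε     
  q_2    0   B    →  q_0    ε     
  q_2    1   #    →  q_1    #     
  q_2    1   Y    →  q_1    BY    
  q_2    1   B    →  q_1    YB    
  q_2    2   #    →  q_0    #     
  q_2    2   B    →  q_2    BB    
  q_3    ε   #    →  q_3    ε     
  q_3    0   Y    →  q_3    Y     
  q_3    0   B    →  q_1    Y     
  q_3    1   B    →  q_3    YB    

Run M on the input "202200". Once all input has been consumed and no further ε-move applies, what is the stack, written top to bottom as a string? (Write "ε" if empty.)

YYB#

(q_0, 202200, #)
  read 2, top #: go to q_0, push YB# → (q_0, 02200, YB#)
  ε-move, top Y: go to q_3, push B → (q_3, 02200, BB#)
  read 0, top B: go to q_1, push Y → (q_1, 2200, YB#)
  read 2, top Y: go to q_1, push BY → (q_1, 200, BYB#)
  read 2, top B: go to q_0, push ε → (q_0, 00, YB#)
  ε-move, top Y: go to q_3, push B → (q_3, 00, BB#)
  read 0, top B: go to q_1, push Y → (q_1, 0, YB#)
  read 0, top Y: go to q_1, push YY → (q_1, ε, YYB#)
All input consumed in state q_1 with stack YYB#.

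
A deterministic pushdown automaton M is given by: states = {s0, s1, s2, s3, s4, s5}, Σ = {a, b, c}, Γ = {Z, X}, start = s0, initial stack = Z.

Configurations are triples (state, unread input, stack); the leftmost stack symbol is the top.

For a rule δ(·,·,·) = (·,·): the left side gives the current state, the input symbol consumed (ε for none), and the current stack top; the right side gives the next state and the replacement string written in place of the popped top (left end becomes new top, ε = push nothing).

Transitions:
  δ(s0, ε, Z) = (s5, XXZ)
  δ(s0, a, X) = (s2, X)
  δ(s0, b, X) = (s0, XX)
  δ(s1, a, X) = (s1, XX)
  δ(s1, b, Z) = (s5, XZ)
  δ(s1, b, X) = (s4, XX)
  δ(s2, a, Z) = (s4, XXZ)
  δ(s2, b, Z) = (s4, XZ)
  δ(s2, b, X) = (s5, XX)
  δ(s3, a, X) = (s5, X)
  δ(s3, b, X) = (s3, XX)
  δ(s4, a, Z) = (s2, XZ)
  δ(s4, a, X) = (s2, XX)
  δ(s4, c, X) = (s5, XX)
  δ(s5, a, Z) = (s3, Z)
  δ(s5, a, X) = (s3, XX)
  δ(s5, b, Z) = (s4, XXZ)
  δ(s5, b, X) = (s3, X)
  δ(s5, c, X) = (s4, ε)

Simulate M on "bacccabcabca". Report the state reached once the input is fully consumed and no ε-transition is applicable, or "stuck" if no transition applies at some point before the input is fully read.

(s0, bacccabcabca, Z)
  ε-move, top Z: go to s5, push XXZ → (s5, bacccabcabca, XXZ)
  read b, top X: go to s3, push X → (s3, acccabcabca, XXZ)
  read a, top X: go to s5, push X → (s5, cccabcabca, XXZ)
  read c, top X: go to s4, push ε → (s4, ccabcabca, XZ)
  read c, top X: go to s5, push XX → (s5, cabcabca, XXZ)
  read c, top X: go to s4, push ε → (s4, abcabca, XZ)
  read a, top X: go to s2, push XX → (s2, bcabca, XXZ)
  read b, top X: go to s5, push XX → (s5, cabca, XXXZ)
  read c, top X: go to s4, push ε → (s4, abca, XXZ)
  read a, top X: go to s2, push XX → (s2, bca, XXXZ)
  read b, top X: go to s5, push XX → (s5, ca, XXXXZ)
  read c, top X: go to s4, push ε → (s4, a, XXXZ)
  read a, top X: go to s2, push XX → (s2, ε, XXXXZ)
All input consumed; M is in state s2.

s2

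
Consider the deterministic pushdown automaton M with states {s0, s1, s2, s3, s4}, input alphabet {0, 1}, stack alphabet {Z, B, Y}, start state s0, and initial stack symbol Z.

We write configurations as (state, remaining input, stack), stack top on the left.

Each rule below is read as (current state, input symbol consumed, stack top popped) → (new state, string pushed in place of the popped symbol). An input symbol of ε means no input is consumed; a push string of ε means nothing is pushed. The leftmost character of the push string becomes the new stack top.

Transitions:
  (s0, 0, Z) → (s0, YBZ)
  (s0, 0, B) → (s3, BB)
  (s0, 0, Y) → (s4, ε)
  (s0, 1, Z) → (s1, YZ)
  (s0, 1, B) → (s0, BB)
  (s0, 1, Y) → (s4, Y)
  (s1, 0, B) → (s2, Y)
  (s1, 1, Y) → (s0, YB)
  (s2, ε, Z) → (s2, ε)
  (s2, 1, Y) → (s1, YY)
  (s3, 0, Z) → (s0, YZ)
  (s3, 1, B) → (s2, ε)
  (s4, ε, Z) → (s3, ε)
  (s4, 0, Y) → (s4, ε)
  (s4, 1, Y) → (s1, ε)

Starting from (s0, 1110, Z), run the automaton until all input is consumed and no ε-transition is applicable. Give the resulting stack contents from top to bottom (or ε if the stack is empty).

(s0, 1110, Z)
  read 1, top Z: go to s1, push YZ → (s1, 110, YZ)
  read 1, top Y: go to s0, push YB → (s0, 10, YBZ)
  read 1, top Y: go to s4, push Y → (s4, 0, YBZ)
  read 0, top Y: go to s4, push ε → (s4, ε, BZ)
All input consumed in state s4 with stack BZ.

BZ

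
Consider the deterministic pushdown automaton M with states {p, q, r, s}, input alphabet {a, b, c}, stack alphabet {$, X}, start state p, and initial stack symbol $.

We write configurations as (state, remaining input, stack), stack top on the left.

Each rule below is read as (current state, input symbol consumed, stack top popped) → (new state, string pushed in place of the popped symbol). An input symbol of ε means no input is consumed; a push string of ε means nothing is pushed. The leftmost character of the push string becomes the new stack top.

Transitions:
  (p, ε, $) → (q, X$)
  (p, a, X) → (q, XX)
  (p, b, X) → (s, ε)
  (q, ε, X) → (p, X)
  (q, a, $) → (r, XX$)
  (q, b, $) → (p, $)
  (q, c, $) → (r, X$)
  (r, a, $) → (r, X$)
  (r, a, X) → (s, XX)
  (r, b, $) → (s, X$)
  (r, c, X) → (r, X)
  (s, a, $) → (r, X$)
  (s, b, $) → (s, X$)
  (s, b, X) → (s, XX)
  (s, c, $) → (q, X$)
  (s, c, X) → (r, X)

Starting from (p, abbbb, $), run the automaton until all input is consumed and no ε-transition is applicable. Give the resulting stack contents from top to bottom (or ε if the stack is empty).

(p, abbbb, $) ⊢ (q, abbbb, X$) ⊢ (p, abbbb, X$) ⊢ (q, bbbb, XX$) ⊢ (p, bbbb, XX$) ⊢ (s, bbb, X$) ⊢ (s, bb, XX$) ⊢ (s, b, XXX$) ⊢ (s, ε, XXXX$)
All input consumed in state s with stack XXXX$.

XXXX$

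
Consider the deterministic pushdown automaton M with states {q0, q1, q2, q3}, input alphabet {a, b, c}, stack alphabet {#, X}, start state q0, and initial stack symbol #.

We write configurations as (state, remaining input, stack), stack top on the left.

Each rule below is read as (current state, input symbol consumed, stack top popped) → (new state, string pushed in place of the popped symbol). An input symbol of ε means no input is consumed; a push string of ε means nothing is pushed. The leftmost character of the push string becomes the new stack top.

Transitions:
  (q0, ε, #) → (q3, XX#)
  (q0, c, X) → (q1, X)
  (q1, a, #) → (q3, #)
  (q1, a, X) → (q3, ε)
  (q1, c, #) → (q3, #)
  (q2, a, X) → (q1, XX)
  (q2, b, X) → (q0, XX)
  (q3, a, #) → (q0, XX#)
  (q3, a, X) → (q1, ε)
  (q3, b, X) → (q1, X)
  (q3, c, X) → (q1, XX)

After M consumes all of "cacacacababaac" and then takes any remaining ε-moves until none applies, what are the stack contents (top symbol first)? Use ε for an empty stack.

XX#

(q0, cacacacababaac, #) ⊢ (q3, cacacacababaac, XX#) ⊢ (q1, acacacababaac, XXX#) ⊢ (q3, cacacababaac, XX#) ⊢ (q1, acacababaac, XXX#) ⊢ (q3, cacababaac, XX#) ⊢ (q1, acababaac, XXX#) ⊢ (q3, cababaac, XX#) ⊢ (q1, ababaac, XXX#) ⊢ (q3, babaac, XX#) ⊢ (q1, abaac, XX#) ⊢ (q3, baac, X#) ⊢ (q1, aac, X#) ⊢ (q3, ac, #) ⊢ (q0, c, XX#) ⊢ (q1, ε, XX#)
All input consumed in state q1 with stack XX#.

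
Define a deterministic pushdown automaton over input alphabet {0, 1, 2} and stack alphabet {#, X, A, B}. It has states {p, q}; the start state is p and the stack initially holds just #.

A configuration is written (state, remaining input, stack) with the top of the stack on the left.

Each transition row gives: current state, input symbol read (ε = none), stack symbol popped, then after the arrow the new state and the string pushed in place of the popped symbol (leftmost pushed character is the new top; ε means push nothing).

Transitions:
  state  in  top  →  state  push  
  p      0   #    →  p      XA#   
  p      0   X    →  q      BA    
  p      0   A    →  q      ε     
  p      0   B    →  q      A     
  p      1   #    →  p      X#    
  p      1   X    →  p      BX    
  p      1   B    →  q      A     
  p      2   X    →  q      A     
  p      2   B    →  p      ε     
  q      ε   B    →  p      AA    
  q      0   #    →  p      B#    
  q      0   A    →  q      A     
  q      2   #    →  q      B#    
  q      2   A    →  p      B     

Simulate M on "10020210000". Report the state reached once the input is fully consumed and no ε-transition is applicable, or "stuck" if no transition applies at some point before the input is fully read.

(p, 10020210000, #) ⊢ (p, 0020210000, X#) ⊢ (q, 020210000, BA#) ⊢ (p, 020210000, AAA#) ⊢ (q, 20210000, AA#) ⊢ (p, 0210000, BA#) ⊢ (q, 210000, AA#) ⊢ (p, 10000, BA#) ⊢ (q, 0000, AA#) ⊢ (q, 000, AA#) ⊢ (q, 00, AA#) ⊢ (q, 0, AA#) ⊢ (q, ε, AA#)
All input consumed; M is in state q.

q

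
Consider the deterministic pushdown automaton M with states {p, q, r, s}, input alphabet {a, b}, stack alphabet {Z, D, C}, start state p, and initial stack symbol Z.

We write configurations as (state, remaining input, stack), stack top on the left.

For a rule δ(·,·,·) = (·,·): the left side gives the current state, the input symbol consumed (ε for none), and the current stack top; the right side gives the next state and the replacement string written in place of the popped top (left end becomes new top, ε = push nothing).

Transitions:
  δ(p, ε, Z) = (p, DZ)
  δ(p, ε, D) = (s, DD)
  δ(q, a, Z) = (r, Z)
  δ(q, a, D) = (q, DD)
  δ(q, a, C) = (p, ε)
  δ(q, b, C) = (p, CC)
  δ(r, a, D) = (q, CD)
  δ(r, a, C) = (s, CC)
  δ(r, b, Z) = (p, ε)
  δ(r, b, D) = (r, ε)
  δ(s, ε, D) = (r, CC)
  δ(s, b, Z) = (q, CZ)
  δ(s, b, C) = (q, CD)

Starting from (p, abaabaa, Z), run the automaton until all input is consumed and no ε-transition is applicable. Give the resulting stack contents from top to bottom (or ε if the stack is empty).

(p, abaabaa, Z) ⊢ (p, abaabaa, DZ) ⊢ (s, abaabaa, DDZ) ⊢ (r, abaabaa, CCDZ) ⊢ (s, baabaa, CCCDZ) ⊢ (q, aabaa, CDCCDZ) ⊢ (p, abaa, DCCDZ) ⊢ (s, abaa, DDCCDZ) ⊢ (r, abaa, CCDCCDZ) ⊢ (s, baa, CCCDCCDZ) ⊢ (q, aa, CDCCDCCDZ) ⊢ (p, a, DCCDCCDZ) ⊢ (s, a, DDCCDCCDZ) ⊢ (r, a, CCDCCDCCDZ) ⊢ (s, ε, CCCDCCDCCDZ)
All input consumed in state s with stack CCCDCCDCCDZ.

CCCDCCDCCDZ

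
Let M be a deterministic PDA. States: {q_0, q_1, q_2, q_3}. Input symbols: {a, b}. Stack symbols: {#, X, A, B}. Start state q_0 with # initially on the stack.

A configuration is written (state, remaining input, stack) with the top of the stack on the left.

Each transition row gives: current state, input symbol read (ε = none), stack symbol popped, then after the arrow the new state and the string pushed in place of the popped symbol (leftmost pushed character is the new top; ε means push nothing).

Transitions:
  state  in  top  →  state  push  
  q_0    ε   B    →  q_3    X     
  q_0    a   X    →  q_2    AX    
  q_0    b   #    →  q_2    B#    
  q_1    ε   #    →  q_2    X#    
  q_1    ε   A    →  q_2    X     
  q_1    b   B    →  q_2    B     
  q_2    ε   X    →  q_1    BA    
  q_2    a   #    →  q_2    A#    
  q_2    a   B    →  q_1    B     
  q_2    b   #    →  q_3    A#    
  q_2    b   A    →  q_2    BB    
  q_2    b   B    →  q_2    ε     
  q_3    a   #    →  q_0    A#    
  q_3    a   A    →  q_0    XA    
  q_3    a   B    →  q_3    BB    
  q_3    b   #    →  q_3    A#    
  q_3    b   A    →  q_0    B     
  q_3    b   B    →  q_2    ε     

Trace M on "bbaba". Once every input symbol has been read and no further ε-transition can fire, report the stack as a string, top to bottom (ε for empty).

(q_0, bbaba, #) ⊢ (q_2, baba, B#) ⊢ (q_2, aba, #) ⊢ (q_2, ba, A#) ⊢ (q_2, a, BB#) ⊢ (q_1, ε, BB#)
All input consumed in state q_1 with stack BB#.

BB#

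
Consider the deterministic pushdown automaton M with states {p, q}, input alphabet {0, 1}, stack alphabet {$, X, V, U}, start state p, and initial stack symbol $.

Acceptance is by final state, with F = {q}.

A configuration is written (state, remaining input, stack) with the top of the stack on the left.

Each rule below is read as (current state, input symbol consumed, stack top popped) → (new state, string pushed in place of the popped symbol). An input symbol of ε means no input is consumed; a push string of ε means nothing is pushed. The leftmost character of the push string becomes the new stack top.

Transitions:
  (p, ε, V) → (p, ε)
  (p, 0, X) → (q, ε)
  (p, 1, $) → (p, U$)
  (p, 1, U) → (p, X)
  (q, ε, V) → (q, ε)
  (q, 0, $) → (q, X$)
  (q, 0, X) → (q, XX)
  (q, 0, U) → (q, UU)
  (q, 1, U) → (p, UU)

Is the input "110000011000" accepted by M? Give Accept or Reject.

Reject

(p, 110000011000, $)
  read 1, top $: go to p, push U$ → (p, 10000011000, U$)
  read 1, top U: go to p, push X → (p, 0000011000, X$)
  read 0, top X: go to q, push ε → (q, 000011000, $)
  read 0, top $: go to q, push X$ → (q, 00011000, X$)
  read 0, top X: go to q, push XX → (q, 0011000, XX$)
  read 0, top X: go to q, push XX → (q, 011000, XXX$)
  read 0, top X: go to q, push XX → (q, 11000, XXXX$)
No transition applies at (q, 11000, XXXX$); input not fully consumed.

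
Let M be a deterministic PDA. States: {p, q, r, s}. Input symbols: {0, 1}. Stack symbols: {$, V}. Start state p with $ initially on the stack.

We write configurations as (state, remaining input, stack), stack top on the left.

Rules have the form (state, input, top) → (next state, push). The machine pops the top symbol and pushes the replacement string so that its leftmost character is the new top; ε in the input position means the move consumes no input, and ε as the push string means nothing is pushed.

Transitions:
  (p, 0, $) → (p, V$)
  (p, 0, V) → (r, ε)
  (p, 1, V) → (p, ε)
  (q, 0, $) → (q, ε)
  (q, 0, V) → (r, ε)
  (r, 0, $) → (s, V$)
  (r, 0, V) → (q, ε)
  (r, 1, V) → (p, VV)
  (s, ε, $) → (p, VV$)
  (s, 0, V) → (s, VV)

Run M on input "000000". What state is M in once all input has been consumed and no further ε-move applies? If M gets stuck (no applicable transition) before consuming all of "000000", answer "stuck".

s

(p, 000000, $)
  read 0, top $: go to p, push V$ → (p, 00000, V$)
  read 0, top V: go to r, push ε → (r, 0000, $)
  read 0, top $: go to s, push V$ → (s, 000, V$)
  read 0, top V: go to s, push VV → (s, 00, VV$)
  read 0, top V: go to s, push VV → (s, 0, VVV$)
  read 0, top V: go to s, push VV → (s, ε, VVVV$)
All input consumed; M is in state s.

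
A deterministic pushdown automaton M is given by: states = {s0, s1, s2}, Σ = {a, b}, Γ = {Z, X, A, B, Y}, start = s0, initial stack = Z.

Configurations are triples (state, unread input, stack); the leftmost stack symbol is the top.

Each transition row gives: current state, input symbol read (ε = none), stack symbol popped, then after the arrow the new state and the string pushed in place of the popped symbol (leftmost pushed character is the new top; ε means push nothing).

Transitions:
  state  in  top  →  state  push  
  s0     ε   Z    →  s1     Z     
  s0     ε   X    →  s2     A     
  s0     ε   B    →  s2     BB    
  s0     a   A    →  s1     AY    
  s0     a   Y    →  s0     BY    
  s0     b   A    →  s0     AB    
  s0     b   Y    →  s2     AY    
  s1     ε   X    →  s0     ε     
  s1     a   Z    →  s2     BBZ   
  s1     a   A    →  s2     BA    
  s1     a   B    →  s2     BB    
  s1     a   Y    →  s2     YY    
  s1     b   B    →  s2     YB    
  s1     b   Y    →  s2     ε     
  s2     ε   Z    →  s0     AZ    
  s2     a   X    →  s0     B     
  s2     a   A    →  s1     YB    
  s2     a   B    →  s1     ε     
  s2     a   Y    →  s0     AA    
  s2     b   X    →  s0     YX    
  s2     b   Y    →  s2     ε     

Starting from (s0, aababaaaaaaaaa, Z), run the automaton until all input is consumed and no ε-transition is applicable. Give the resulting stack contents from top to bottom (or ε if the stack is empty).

AYBABZ

(s0, aababaaaaaaaaa, Z)
  ε-move, top Z: go to s1, push Z → (s1, aababaaaaaaaaa, Z)
  read a, top Z: go to s2, push BBZ → (s2, ababaaaaaaaaa, BBZ)
  read a, top B: go to s1, push ε → (s1, babaaaaaaaaa, BZ)
  read b, top B: go to s2, push YB → (s2, abaaaaaaaaa, YBZ)
  read a, top Y: go to s0, push AA → (s0, baaaaaaaaa, AABZ)
  read b, top A: go to s0, push AB → (s0, aaaaaaaaa, ABABZ)
  read a, top A: go to s1, push AY → (s1, aaaaaaaa, AYBABZ)
  read a, top A: go to s2, push BA → (s2, aaaaaaa, BAYBABZ)
  read a, top B: go to s1, push ε → (s1, aaaaaa, AYBABZ)
  read a, top A: go to s2, push BA → (s2, aaaaa, BAYBABZ)
  read a, top B: go to s1, push ε → (s1, aaaa, AYBABZ)
  read a, top A: go to s2, push BA → (s2, aaa, BAYBABZ)
  read a, top B: go to s1, push ε → (s1, aa, AYBABZ)
  read a, top A: go to s2, push BA → (s2, a, BAYBABZ)
  read a, top B: go to s1, push ε → (s1, ε, AYBABZ)
All input consumed in state s1 with stack AYBABZ.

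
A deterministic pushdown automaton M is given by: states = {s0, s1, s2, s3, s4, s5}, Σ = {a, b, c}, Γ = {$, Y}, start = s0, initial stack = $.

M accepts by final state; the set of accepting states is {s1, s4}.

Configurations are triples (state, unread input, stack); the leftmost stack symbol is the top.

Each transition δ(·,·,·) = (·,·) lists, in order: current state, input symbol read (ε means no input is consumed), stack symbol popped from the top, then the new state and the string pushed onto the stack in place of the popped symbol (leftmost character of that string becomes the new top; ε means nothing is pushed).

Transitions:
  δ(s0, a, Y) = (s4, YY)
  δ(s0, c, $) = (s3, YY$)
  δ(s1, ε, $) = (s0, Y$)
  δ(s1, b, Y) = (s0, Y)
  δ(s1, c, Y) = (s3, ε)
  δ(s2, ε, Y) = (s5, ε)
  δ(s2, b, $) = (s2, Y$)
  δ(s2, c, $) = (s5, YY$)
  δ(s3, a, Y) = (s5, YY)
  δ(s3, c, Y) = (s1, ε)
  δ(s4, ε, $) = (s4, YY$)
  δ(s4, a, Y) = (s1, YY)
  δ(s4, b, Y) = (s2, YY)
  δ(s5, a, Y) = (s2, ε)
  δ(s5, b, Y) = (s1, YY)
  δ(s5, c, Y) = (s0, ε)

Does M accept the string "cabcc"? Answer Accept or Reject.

Accept

(s0, cabcc, $)
  read c, top $: go to s3, push YY$ → (s3, abcc, YY$)
  read a, top Y: go to s5, push YY → (s5, bcc, YYY$)
  read b, top Y: go to s1, push YY → (s1, cc, YYYY$)
  read c, top Y: go to s3, push ε → (s3, c, YYY$)
  read c, top Y: go to s1, push ε → (s1, ε, YY$)
All input consumed; state s1 ∈ F.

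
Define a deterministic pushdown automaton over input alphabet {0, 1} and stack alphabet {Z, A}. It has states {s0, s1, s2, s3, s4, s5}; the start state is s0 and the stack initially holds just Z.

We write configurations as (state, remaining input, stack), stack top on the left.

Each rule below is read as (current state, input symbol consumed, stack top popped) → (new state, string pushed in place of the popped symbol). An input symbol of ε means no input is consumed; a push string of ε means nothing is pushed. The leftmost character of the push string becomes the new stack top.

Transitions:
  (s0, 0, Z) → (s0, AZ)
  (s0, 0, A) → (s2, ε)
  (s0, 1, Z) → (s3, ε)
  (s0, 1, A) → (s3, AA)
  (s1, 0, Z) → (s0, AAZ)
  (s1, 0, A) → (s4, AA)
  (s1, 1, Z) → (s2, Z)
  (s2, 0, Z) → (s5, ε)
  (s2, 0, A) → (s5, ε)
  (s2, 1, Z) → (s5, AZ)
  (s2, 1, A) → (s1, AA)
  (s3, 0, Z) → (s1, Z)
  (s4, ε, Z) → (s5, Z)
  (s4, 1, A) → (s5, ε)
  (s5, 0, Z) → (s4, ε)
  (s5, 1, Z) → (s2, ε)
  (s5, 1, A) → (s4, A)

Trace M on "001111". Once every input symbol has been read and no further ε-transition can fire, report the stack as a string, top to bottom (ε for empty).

(s0, 001111, Z)
  read 0, top Z: go to s0, push AZ → (s0, 01111, AZ)
  read 0, top A: go to s2, push ε → (s2, 1111, Z)
  read 1, top Z: go to s5, push AZ → (s5, 111, AZ)
  read 1, top A: go to s4, push A → (s4, 11, AZ)
  read 1, top A: go to s5, push ε → (s5, 1, Z)
  read 1, top Z: go to s2, push ε → (s2, ε, ε)
All input consumed in state s2 with stack ε.

ε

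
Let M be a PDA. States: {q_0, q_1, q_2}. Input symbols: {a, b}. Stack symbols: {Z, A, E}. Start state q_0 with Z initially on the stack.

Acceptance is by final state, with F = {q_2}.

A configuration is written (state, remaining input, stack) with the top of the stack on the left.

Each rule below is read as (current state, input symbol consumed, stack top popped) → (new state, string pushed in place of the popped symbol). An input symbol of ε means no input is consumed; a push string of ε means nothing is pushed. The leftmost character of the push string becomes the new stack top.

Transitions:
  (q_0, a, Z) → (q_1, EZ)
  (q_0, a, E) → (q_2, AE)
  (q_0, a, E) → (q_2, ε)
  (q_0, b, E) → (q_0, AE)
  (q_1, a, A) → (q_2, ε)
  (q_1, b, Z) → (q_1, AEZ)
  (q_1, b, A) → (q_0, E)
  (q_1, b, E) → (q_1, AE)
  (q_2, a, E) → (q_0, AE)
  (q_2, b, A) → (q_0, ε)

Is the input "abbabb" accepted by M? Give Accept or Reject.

Reject

No computation consumes all input and reaches a final state.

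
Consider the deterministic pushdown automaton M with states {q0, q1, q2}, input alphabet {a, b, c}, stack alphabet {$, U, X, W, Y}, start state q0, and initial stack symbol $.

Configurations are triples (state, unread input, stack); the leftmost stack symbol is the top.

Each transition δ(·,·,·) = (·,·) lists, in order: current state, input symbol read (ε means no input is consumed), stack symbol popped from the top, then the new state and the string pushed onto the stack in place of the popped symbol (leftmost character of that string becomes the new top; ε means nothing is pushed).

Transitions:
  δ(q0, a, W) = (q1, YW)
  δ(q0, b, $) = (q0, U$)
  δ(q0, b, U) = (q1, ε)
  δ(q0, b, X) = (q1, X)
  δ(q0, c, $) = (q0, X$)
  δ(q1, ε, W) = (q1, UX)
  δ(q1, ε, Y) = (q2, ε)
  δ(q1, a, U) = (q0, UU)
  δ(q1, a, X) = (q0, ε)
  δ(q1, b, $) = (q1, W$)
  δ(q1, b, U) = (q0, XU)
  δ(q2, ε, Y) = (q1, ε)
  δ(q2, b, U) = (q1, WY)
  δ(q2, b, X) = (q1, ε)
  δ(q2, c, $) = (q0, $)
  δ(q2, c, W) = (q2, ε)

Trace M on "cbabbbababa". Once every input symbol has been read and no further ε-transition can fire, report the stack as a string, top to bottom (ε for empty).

(q0, cbabbbababa, $)
  read c, top $: go to q0, push X$ → (q0, babbbababa, X$)
  read b, top X: go to q1, push X → (q1, abbbababa, X$)
  read a, top X: go to q0, push ε → (q0, bbbababa, $)
  read b, top $: go to q0, push U$ → (q0, bbababa, U$)
  read b, top U: go to q1, push ε → (q1, bababa, $)
  read b, top $: go to q1, push W$ → (q1, ababa, W$)
  ε-move, top W: go to q1, push UX → (q1, ababa, UX$)
  read a, top U: go to q0, push UU → (q0, baba, UUX$)
  read b, top U: go to q1, push ε → (q1, aba, UX$)
  read a, top U: go to q0, push UU → (q0, ba, UUX$)
  read b, top U: go to q1, push ε → (q1, a, UX$)
  read a, top U: go to q0, push UU → (q0, ε, UUX$)
All input consumed in state q0 with stack UUX$.

UUX$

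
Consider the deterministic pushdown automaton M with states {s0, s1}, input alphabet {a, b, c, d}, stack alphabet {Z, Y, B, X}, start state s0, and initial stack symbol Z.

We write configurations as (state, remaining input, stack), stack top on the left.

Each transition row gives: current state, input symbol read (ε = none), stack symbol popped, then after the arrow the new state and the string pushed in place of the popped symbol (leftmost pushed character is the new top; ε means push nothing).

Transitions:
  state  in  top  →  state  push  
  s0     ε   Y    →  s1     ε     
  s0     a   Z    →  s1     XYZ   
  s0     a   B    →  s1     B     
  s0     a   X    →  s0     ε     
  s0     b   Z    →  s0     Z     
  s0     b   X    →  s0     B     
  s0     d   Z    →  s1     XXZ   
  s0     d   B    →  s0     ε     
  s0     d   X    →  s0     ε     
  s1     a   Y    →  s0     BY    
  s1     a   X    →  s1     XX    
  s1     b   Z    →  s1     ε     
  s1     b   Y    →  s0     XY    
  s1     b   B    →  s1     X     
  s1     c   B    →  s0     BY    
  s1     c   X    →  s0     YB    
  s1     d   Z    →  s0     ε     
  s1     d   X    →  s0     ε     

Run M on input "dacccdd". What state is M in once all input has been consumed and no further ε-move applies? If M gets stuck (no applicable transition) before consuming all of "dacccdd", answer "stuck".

(s0, dacccdd, Z) ⊢ (s1, acccdd, XXZ) ⊢ (s1, cccdd, XXXZ) ⊢ (s0, ccdd, YBXXZ) ⊢ (s1, ccdd, BXXZ) ⊢ (s0, cdd, BYXXZ)
No transition for (s0, c, top B); M blocks with input cdd remaining.

stuck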